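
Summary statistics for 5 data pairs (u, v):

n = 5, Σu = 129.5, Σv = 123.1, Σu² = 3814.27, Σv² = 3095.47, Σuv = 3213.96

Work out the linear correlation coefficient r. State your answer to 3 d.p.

0.149

r = (nΣuv − ΣuΣv) / √[(nΣu² − (Σu)²)(nΣv² − (Σv)²)]
Numerator: 5×3213.96 − 129.5×123.1 = 128.35
Denominator: √[(19071.35 − 16770.25)(15477.35 − 15153.61)] = √[2301.1 × 323.74] = 863.1096
r = 128.35 / 863.1096 ≈ 0.149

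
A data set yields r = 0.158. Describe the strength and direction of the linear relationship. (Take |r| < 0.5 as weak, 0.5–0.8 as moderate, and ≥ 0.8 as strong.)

r = 0.158 > 0 so the relationship is positive.
|r| = 0.158, which falls in the weak range.

weak positive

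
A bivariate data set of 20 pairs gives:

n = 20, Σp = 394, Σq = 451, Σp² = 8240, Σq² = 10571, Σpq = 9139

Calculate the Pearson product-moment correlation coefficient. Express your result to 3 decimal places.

r = (nΣpq − ΣpΣq) / √[(nΣp² − (Σp)²)(nΣq² − (Σq)²)]
Numerator: 20×9139 − 394×451 = 5086
Denominator: √[(164800 − 155236)(211420 − 203401)] = √[9564 × 8019] = 8757.4948
r = 5086 / 8757.4948 ≈ 0.581

0.581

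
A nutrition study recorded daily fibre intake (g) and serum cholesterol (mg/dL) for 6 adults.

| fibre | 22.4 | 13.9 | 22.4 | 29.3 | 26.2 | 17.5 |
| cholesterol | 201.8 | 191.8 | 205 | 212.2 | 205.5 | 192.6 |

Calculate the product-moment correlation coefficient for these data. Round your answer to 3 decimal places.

0.965

n = 6, Σx = 131.7, Σy = 1208.9, Σx² = 3047.91, Σy² = 243889.33, Σxy = 26750.4
nΣxy − ΣxΣy = 160502.4 − 159212.13 = 1290.27
nΣx² − (Σx)² = 18287.46 − 17344.89 = 942.57; nΣy² − (Σy)² = 1463335.98 − 1461439.21 = 1896.77
r = 1290.27 / √(942.57 × 1896.77) = 1290.27 / 1337.1008 ≈ 0.965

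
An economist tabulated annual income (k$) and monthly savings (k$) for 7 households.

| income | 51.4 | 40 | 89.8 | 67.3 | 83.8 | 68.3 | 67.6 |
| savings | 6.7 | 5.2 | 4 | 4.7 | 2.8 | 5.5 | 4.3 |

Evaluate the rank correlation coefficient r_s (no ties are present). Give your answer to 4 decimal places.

-0.6786

Rank income: 2, 1, 7, 3, 6, 5, 4
Rank savings: 7, 5, 2, 4, 1, 6, 3
d = rank(income) − rank(savings): -5, -4, 5, -1, 5, -1, 1; Σd² = 94
ρ = 1 − 6Σd² / [n(n²−1)] = 1 − 6×94 / (7×48) = 1 − 564/336 ≈ -0.6786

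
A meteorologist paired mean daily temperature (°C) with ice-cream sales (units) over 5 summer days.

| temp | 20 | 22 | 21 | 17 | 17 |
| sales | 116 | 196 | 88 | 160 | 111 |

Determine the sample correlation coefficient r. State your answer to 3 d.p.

n = 5, Σx = 97, Σy = 671, Σx² = 1903, Σy² = 97537, Σxy = 13087
nΣxy − ΣxΣy = 65435 − 65087 = 348
nΣx² − (Σx)² = 9515 − 9409 = 106; nΣy² − (Σy)² = 487685 − 450241 = 37444
r = 348 / √(106 × 37444) = 348 / 1992.2510 ≈ 0.175

0.175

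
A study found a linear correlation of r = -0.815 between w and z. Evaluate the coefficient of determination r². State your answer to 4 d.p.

0.6642

r² = (-0.815)² = 0.6642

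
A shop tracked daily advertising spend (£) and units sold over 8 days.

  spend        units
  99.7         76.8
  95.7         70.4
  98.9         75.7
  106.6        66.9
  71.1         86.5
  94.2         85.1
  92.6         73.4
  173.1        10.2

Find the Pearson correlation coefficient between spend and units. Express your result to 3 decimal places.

n = 8, Σx = 831.9, Σy = 545, Σx² = 92710.57, Σy² = 41276.36, Σxy = 51741.54
nΣxy − ΣxΣy = 413932.32 − 453385.5 = -39453.18
nΣx² − (Σx)² = 741684.56 − 692057.61 = 49626.95; nΣy² − (Σy)² = 330210.88 − 297025 = 33185.88
r = -39453.18 / √(49626.95 × 33185.88) = -39453.18 / 40582.1883 ≈ -0.972

-0.972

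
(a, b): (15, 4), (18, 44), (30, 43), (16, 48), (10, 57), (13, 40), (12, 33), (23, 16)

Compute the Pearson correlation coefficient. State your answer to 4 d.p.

n = 8, Σa = 137, Σb = 285, Σa² = 2647, Σb² = 12299, Σab = 4764
nΣab − ΣaΣb = 38112 − 39045 = -933
nΣa² − (Σa)² = 21176 − 18769 = 2407; nΣb² − (Σb)² = 98392 − 81225 = 17167
r = -933 / √(2407 × 17167) = -933 / 6428.1388 ≈ -0.1451

-0.1451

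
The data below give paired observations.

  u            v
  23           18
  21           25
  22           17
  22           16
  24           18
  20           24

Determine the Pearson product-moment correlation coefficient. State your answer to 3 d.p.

-0.702

n = 6, Σu = 132, Σv = 118, Σu² = 2914, Σv² = 2394, Σuv = 2577
nΣuv − ΣuΣv = 15462 − 15576 = -114
nΣu² − (Σu)² = 17484 − 17424 = 60; nΣv² − (Σv)² = 14364 − 13924 = 440
r = -114 / √(60 × 440) = -114 / 162.4808 ≈ -0.702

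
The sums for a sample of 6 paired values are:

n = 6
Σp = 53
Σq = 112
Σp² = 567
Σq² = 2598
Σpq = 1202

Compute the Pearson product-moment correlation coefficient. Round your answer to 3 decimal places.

0.950

r = (nΣpq − ΣpΣq) / √[(nΣp² − (Σp)²)(nΣq² − (Σq)²)]
Numerator: 6×1202 − 53×112 = 1276
Denominator: √[(3402 − 2809)(15588 − 12544)] = √[593 × 3044] = 1343.5371
r = 1276 / 1343.5371 ≈ 0.950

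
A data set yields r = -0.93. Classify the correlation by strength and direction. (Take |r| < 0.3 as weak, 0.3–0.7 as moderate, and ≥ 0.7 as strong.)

r = -0.93 < 0 so the relationship is negative.
|r| = 0.93, which falls in the strong range.

strong negative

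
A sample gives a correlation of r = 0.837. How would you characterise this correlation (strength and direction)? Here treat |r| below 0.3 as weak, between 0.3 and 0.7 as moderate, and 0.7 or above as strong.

r = 0.837 > 0 so the relationship is positive.
|r| = 0.837, which falls in the strong range.

strong positive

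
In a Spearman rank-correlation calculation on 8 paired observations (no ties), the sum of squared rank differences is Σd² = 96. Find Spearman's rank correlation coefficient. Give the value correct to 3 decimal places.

ρ = 1 − 6Σd² / [n(n²−1)] = 1 − 6×96 / (8×63)
  = 1 − 576/504 = 1 − 1.1429 ≈ -0.143

-0.143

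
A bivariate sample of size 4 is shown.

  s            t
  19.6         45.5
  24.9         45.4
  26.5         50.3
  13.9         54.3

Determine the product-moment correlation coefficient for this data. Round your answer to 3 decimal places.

n = 4, Σs = 84.9, Σt = 195.5, Σs² = 1899.63, Σt² = 9609.99, Σst = 4109.98
nΣst − ΣsΣt = 16439.92 − 16597.95 = -158.03
nΣs² − (Σs)² = 7598.52 − 7208.01 = 390.51; nΣt² − (Σt)² = 38439.96 − 38220.25 = 219.71
r = -158.03 / √(390.51 × 219.71) = -158.03 / 292.9146 ≈ -0.540

-0.540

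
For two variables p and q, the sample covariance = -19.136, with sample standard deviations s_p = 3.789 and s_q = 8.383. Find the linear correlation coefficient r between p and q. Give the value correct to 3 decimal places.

r = Cov(p,q) / (s_p · s_q) = -19.136 / (3.789 × 8.383)
  = -19.136 / 31.7632 ≈ -0.602

-0.602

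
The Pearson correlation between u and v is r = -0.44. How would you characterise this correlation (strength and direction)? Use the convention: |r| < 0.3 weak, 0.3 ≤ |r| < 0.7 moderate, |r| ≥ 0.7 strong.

r = -0.44 < 0 so the relationship is negative.
|r| = 0.44, which falls in the moderate range.

moderate negative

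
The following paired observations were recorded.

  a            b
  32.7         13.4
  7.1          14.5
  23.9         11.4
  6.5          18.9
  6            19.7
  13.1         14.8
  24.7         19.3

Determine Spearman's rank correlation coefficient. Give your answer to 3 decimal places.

Rank a: 7, 3, 5, 2, 1, 4, 6
Rank b: 2, 3, 1, 5, 7, 4, 6
d = rank(a) − rank(b): 5, 0, 4, -3, -6, 0, 0; Σd² = 86
ρ = 1 − 6Σd² / [n(n²−1)] = 1 − 6×86 / (7×48) = 1 − 516/336 ≈ -0.536

-0.536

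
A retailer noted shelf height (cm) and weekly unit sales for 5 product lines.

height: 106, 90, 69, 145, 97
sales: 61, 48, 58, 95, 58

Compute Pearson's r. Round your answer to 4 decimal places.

0.8650

n = 5, Σx = 507, Σy = 320, Σx² = 54531, Σy² = 21778, Σxy = 34189
nΣxy − ΣxΣy = 170945 − 162240 = 8705
nΣx² − (Σx)² = 272655 − 257049 = 15606; nΣy² − (Σy)² = 108890 − 102400 = 6490
r = 8705 / √(15606 × 6490) = 8705 / 10063.9426 ≈ 0.8650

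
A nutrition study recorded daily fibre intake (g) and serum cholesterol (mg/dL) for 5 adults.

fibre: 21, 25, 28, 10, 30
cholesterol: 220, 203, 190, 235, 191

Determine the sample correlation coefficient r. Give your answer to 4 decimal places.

-0.9653

n = 5, Σx = 114, Σy = 1039, Σx² = 2850, Σy² = 217415, Σxy = 23095
nΣxy − ΣxΣy = 115475 − 118446 = -2971
nΣx² − (Σx)² = 14250 − 12996 = 1254; nΣy² − (Σy)² = 1087075 − 1079521 = 7554
r = -2971 / √(1254 × 7554) = -2971 / 3077.7778 ≈ -0.9653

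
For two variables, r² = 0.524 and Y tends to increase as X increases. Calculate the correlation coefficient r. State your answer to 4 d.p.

|r| = √0.524 = 0.7239
The association is positive, so r = 0.7239.

0.7239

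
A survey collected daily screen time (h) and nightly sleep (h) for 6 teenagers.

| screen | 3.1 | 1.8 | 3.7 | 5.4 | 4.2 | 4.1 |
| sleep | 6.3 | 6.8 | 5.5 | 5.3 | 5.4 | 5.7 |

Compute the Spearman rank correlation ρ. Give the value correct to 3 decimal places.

Rank screen: 2, 1, 3, 6, 5, 4
Rank sleep: 5, 6, 3, 1, 2, 4
d = rank(screen) − rank(sleep): -3, -5, 0, 5, 3, 0; Σd² = 68
ρ = 1 − 6Σd² / [n(n²−1)] = 1 − 6×68 / (6×35) = 1 − 408/210 ≈ -0.943

-0.943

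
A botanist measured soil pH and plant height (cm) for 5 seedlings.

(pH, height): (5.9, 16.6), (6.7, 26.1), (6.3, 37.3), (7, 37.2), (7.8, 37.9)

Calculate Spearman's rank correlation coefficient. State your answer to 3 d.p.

0.700

Rank pH: 1, 3, 2, 4, 5
Rank height: 1, 2, 4, 3, 5
d = rank(pH) − rank(height): 0, 1, -2, 1, 0; Σd² = 6
ρ = 1 − 6Σd² / [n(n²−1)] = 1 − 6×6 / (5×24) = 1 − 36/120 ≈ 0.700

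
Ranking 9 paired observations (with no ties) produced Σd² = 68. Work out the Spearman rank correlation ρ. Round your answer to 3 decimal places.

ρ = 1 − 6Σd² / [n(n²−1)] = 1 − 6×68 / (9×80)
  = 1 − 408/720 = 1 − 0.5667 ≈ 0.433

0.433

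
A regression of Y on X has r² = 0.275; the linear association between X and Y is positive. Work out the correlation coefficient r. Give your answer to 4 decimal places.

|r| = √0.275 = 0.5244
The association is positive, so r = 0.5244.

0.5244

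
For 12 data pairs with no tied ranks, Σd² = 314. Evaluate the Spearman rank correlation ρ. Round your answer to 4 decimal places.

-0.0979

ρ = 1 − 6Σd² / [n(n²−1)] = 1 − 6×314 / (12×143)
  = 1 − 1884/1716 = 1 − 1.09790 ≈ -0.0979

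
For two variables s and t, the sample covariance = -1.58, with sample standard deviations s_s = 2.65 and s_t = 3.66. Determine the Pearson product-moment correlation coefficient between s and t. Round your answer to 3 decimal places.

-0.163

r = Cov(s,t) / (s_s · s_t) = -1.58 / (2.65 × 3.66)
  = -1.58 / 9.6990 ≈ -0.163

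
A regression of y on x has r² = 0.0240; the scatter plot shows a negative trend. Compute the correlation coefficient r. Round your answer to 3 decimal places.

-0.155

|r| = √0.0240 = 0.155
The association is negative, so r = −0.155.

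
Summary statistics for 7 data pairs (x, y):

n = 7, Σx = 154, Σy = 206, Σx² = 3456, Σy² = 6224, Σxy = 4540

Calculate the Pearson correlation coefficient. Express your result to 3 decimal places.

r = (nΣxy − ΣxΣy) / √[(nΣx² − (Σx)²)(nΣy² − (Σy)²)]
Numerator: 7×4540 − 154×206 = 56
Denominator: √[(24192 − 23716)(43568 − 42436)] = √[476 × 1132] = 734.0518
r = 56 / 734.0518 ≈ 0.076

0.076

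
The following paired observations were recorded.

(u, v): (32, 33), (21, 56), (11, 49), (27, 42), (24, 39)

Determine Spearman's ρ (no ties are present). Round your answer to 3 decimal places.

Rank u: 5, 2, 1, 4, 3
Rank v: 1, 5, 4, 3, 2
d = rank(u) − rank(v): 4, -3, -3, 1, 1; Σd² = 36
ρ = 1 − 6Σd² / [n(n²−1)] = 1 − 6×36 / (5×24) = 1 − 216/120 ≈ -0.800

-0.800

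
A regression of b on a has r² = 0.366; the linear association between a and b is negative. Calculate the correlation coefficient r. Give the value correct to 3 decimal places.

|r| = √0.366 = 0.605
The association is negative, so r = −0.605.

-0.605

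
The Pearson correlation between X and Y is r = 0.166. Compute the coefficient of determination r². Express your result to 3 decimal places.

r² = (0.166)² = 0.028

0.028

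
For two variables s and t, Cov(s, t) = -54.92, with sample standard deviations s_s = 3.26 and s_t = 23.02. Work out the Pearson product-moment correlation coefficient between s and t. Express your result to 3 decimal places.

-0.732

r = Cov(s,t) / (s_s · s_t) = -54.92 / (3.26 × 23.02)
  = -54.92 / 75.0452 ≈ -0.732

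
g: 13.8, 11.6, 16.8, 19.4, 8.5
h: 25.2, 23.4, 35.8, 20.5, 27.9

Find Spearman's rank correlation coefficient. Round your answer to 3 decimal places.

-0.300

Rank g: 3, 2, 4, 5, 1
Rank h: 3, 2, 5, 1, 4
d = rank(g) − rank(h): 0, 0, -1, 4, -3; Σd² = 26
ρ = 1 − 6Σd² / [n(n²−1)] = 1 − 6×26 / (5×24) = 1 − 156/120 ≈ -0.300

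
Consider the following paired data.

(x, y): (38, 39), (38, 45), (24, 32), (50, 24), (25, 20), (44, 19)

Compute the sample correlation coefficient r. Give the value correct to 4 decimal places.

-0.0683

n = 6, Σx = 219, Σy = 179, Σx² = 8525, Σy² = 5907, Σxy = 6496
nΣxy − ΣxΣy = 38976 − 39201 = -225
nΣx² − (Σx)² = 51150 − 47961 = 3189; nΣy² − (Σy)² = 35442 − 32041 = 3401
r = -225 / √(3189 × 3401) = -225 / 3293.2946 ≈ -0.0683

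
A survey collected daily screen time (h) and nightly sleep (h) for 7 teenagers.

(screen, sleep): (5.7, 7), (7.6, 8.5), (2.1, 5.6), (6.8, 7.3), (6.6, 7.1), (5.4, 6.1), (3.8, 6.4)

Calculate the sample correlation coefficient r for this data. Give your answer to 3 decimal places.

n = 7, Σx = 38, Σy = 48, Σx² = 228.06, Σy² = 334.48, Σxy = 270.02
nΣxy − ΣxΣy = 1890.14 − 1824 = 66.14
nΣx² − (Σx)² = 1596.42 − 1444 = 152.42; nΣy² − (Σy)² = 2341.36 − 2304 = 37.36
r = 66.14 / √(152.42 × 37.36) = 66.14 / 75.4613 ≈ 0.876

0.876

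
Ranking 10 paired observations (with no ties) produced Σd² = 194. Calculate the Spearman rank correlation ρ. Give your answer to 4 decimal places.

ρ = 1 − 6Σd² / [n(n²−1)] = 1 − 6×194 / (10×99)
  = 1 − 1164/990 = 1 − 1.17576 ≈ -0.1758

-0.1758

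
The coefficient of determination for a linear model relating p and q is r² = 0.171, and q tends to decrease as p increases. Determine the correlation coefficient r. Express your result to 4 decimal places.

-0.4135

|r| = √0.171 = 0.4135
The association is negative, so r = −0.4135.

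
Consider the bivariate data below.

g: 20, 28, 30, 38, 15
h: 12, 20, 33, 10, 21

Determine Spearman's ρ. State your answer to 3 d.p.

Rank g: 2, 3, 4, 5, 1
Rank h: 2, 3, 5, 1, 4
d = rank(g) − rank(h): 0, 0, -1, 4, -3; Σd² = 26
ρ = 1 − 6Σd² / [n(n²−1)] = 1 − 6×26 / (5×24) = 1 − 156/120 ≈ -0.300

-0.300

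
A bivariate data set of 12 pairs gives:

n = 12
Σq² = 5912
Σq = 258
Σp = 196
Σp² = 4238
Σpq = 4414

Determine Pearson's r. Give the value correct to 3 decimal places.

r = (nΣpq − ΣpΣq) / √[(nΣp² − (Σp)²)(nΣq² − (Σq)²)]
Numerator: 12×4414 − 196×258 = 2400
Denominator: √[(50856 − 38416)(70944 − 66564)] = √[12440 × 4380] = 7381.5446
r = 2400 / 7381.5446 ≈ 0.325

0.325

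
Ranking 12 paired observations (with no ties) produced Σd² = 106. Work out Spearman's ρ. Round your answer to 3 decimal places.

ρ = 1 − 6Σd² / [n(n²−1)] = 1 − 6×106 / (12×143)
  = 1 − 636/1716 = 1 − 0.3706 ≈ 0.629

0.629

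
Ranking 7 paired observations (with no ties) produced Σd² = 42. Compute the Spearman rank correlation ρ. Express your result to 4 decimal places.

0.2500

ρ = 1 − 6Σd² / [n(n²−1)] = 1 − 6×42 / (7×48)
  = 1 − 252/336 = 1 − 0.75000 ≈ 0.2500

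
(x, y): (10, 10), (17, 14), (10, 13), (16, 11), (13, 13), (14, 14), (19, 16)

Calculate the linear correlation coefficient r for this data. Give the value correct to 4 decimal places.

n = 7, Σx = 99, Σy = 91, Σx² = 1471, Σy² = 1207, Σxy = 1313
nΣxy − ΣxΣy = 9191 − 9009 = 182
nΣx² − (Σx)² = 10297 − 9801 = 496; nΣy² − (Σy)² = 8449 − 8281 = 168
r = 182 / √(496 × 168) = 182 / 288.6659 ≈ 0.6305

0.6305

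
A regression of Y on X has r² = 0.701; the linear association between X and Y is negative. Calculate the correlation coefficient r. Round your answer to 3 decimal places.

-0.837

|r| = √0.701 = 0.837
The association is negative, so r = −0.837.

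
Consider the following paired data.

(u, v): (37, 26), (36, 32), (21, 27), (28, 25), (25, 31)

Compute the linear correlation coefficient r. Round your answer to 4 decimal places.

0.1224

n = 5, Σu = 147, Σv = 141, Σu² = 4515, Σv² = 4015, Σuv = 4156
nΣuv − ΣuΣv = 20780 − 20727 = 53
nΣu² − (Σu)² = 22575 − 21609 = 966; nΣv² − (Σv)² = 20075 − 19881 = 194
r = 53 / √(966 × 194) = 53 / 432.9018 ≈ 0.1224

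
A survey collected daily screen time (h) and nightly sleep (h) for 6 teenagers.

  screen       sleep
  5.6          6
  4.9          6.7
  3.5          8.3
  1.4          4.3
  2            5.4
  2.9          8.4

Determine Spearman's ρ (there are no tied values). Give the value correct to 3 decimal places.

0.429

Rank screen: 6, 5, 4, 1, 2, 3
Rank sleep: 3, 4, 5, 1, 2, 6
d = rank(screen) − rank(sleep): 3, 1, -1, 0, 0, -3; Σd² = 20
ρ = 1 − 6Σd² / [n(n²−1)] = 1 − 6×20 / (6×35) = 1 − 120/210 ≈ 0.429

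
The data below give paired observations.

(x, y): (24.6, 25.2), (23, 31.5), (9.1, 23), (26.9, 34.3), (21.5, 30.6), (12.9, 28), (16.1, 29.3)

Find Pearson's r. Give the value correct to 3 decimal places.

n = 7, Σx = 134.1, Σy = 201.9, Σx² = 2828.45, Σy² = 5911.63, Σxy = 3967.22
nΣxy − ΣxΣy = 27770.54 − 27074.79 = 695.75
nΣx² − (Σx)² = 19799.15 − 17982.81 = 1816.34; nΣy² − (Σy)² = 41381.41 − 40763.61 = 617.8
r = 695.75 / √(1816.34 × 617.8) = 695.75 / 1059.3087 ≈ 0.657

0.657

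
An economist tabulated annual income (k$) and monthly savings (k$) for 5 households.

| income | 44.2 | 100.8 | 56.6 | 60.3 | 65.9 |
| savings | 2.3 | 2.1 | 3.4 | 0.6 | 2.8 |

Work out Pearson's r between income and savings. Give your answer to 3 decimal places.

-0.088

n = 5, Σx = 327.8, Σy = 11.2, Σx² = 23296.74, Σy² = 29.46, Σxy = 726.48
nΣxy − ΣxΣy = 3632.4 − 3671.36 = -38.96
nΣx² − (Σx)² = 116483.7 − 107452.84 = 9030.86; nΣy² − (Σy)² = 147.3 − 125.44 = 21.86
r = -38.96 / √(9030.86 × 21.86) = -38.96 / 444.3136 ≈ -0.088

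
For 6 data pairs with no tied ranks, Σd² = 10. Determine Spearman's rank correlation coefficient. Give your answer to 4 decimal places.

0.7143

ρ = 1 − 6Σd² / [n(n²−1)] = 1 − 6×10 / (6×35)
  = 1 − 60/210 = 1 − 0.28571 ≈ 0.7143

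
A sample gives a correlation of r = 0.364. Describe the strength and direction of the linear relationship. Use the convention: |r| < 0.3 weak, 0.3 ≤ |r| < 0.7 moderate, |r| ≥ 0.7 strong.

r = 0.364 > 0 so the relationship is positive.
|r| = 0.364, which falls in the moderate range.

moderate positive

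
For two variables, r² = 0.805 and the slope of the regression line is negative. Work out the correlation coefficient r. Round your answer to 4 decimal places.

|r| = √0.805 = 0.8972
The association is negative, so r = −0.8972.

-0.8972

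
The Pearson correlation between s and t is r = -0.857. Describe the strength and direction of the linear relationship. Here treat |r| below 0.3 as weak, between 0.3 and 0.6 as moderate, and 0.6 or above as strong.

strong negative

r = -0.857 < 0 so the relationship is negative.
|r| = 0.857, which falls in the strong range.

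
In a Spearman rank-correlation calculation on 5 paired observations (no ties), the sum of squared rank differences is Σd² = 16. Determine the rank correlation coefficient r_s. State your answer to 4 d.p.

ρ = 1 − 6Σd² / [n(n²−1)] = 1 − 6×16 / (5×24)
  = 1 − 96/120 = 1 − 0.80000 ≈ 0.2000

0.2000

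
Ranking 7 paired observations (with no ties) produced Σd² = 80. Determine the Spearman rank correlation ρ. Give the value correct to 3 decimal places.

ρ = 1 − 6Σd² / [n(n²−1)] = 1 − 6×80 / (7×48)
  = 1 − 480/336 = 1 − 1.4286 ≈ -0.429

-0.429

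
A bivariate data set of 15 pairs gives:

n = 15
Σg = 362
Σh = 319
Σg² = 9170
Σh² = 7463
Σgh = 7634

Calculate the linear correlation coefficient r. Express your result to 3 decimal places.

r = (nΣgh − ΣgΣh) / √[(nΣg² − (Σg)²)(nΣh² − (Σh)²)]
Numerator: 15×7634 − 362×319 = -968
Denominator: √[(137550 − 131044)(111945 − 101761)] = √[6506 × 10184] = 8139.8467
r = -968 / 8139.8467 ≈ -0.119

-0.119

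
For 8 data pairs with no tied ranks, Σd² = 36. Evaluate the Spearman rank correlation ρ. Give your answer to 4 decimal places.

ρ = 1 − 6Σd² / [n(n²−1)] = 1 − 6×36 / (8×63)
  = 1 − 216/504 = 1 − 0.42857 ≈ 0.5714

0.5714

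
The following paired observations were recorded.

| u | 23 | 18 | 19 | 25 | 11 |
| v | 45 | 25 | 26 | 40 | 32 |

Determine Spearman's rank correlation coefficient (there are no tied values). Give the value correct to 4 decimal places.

0.6000

Rank u: 4, 2, 3, 5, 1
Rank v: 5, 1, 2, 4, 3
d = rank(u) − rank(v): -1, 1, 1, 1, -2; Σd² = 8
ρ = 1 − 6Σd² / [n(n²−1)] = 1 − 6×8 / (5×24) = 1 − 48/120 ≈ 0.6000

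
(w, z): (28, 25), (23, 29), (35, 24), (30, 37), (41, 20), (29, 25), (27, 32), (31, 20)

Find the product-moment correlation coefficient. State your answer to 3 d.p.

-0.535

n = 8, Σw = 244, Σz = 212, Σw² = 7650, Σz² = 5860, Σwz = 6346
nΣwz − ΣwΣz = 50768 − 51728 = -960
nΣw² − (Σw)² = 61200 − 59536 = 1664; nΣz² − (Σz)² = 46880 − 44944 = 1936
r = -960 / √(1664 × 1936) = -960 / 1794.8549 ≈ -0.535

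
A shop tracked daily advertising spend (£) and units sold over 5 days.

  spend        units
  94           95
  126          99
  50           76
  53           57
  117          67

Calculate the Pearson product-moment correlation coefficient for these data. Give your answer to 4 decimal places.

0.5481

n = 5, Σx = 440, Σy = 394, Σx² = 43710, Σy² = 32340, Σxy = 36064
nΣxy − ΣxΣy = 180320 − 173360 = 6960
nΣx² − (Σx)² = 218550 − 193600 = 24950; nΣy² − (Σy)² = 161700 − 155236 = 6464
r = 6960 / √(24950 × 6464) = 6960 / 12699.4803 ≈ 0.5481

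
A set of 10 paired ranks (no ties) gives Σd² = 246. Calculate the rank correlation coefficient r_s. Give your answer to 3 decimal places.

-0.491

ρ = 1 − 6Σd² / [n(n²−1)] = 1 − 6×246 / (10×99)
  = 1 − 1476/990 = 1 − 1.4909 ≈ -0.491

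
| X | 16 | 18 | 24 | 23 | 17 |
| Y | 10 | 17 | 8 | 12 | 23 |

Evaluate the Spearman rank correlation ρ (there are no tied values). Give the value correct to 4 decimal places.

Rank X: 1, 3, 5, 4, 2
Rank Y: 2, 4, 1, 3, 5
d = rank(X) − rank(Y): -1, -1, 4, 1, -3; Σd² = 28
ρ = 1 − 6Σd² / [n(n²−1)] = 1 − 6×28 / (5×24) = 1 − 168/120 ≈ -0.4000

-0.4000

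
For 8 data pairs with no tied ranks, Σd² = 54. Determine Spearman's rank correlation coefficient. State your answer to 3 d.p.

ρ = 1 − 6Σd² / [n(n²−1)] = 1 − 6×54 / (8×63)
  = 1 − 324/504 = 1 − 0.6429 ≈ 0.357

0.357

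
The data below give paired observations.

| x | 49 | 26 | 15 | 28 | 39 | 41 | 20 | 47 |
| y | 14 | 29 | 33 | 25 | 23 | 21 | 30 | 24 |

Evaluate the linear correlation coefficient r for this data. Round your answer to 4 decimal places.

-0.8959

n = 8, Σx = 265, Σy = 199, Σx² = 9897, Σy² = 5197, Σxy = 6121
nΣxy − ΣxΣy = 48968 − 52735 = -3767
nΣx² − (Σx)² = 79176 − 70225 = 8951; nΣy² − (Σy)² = 41576 − 39601 = 1975
r = -3767 / √(8951 × 1975) = -3767 / 4204.5481 ≈ -0.8959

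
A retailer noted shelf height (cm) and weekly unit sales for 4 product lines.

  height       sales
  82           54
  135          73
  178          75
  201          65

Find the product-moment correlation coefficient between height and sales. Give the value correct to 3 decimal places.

0.611

n = 4, Σx = 596, Σy = 267, Σx² = 97034, Σy² = 18095, Σxy = 40698
nΣxy − ΣxΣy = 162792 − 159132 = 3660
nΣx² − (Σx)² = 388136 − 355216 = 32920; nΣy² − (Σy)² = 72380 − 71289 = 1091
r = 3660 / √(32920 × 1091) = 3660 / 5992.9726 ≈ 0.611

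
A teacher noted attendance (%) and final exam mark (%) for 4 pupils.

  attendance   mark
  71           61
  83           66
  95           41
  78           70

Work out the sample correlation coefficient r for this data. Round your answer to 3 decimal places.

-0.749

n = 4, Σx = 327, Σy = 238, Σx² = 27039, Σy² = 14658, Σxy = 19164
nΣxy − ΣxΣy = 76656 − 77826 = -1170
nΣx² − (Σx)² = 108156 − 106929 = 1227; nΣy² − (Σy)² = 58632 − 56644 = 1988
r = -1170 / √(1227 × 1988) = -1170 / 1561.8182 ≈ -0.749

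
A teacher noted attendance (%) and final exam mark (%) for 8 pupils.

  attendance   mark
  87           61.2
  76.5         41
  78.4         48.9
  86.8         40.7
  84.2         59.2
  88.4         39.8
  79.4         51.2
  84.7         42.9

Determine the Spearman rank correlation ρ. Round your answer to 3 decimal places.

Rank attendance: 7, 1, 2, 6, 4, 8, 3, 5
Rank mark: 8, 3, 5, 2, 7, 1, 6, 4
d = rank(attendance) − rank(mark): -1, -2, -3, 4, -3, 7, -3, 1; Σd² = 98
ρ = 1 − 6Σd² / [n(n²−1)] = 1 − 6×98 / (8×63) = 1 − 588/504 ≈ -0.167

-0.167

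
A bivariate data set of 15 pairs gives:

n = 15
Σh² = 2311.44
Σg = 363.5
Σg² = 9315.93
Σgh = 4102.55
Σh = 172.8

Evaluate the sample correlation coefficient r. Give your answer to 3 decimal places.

r = (nΣgh − ΣgΣh) / √[(nΣg² − (Σg)²)(nΣh² − (Σh)²)]
Numerator: 15×4102.55 − 363.5×172.8 = -1274.55
Denominator: √[(139738.95 − 132132.25)(34671.6 − 29859.84)] = √[7606.7 × 4811.76] = 6049.9268
r = -1274.55 / 6049.9268 ≈ -0.211

-0.211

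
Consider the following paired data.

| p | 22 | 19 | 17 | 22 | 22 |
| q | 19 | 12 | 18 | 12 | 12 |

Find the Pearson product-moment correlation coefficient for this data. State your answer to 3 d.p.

-0.279

n = 5, Σp = 102, Σq = 73, Σp² = 2102, Σq² = 1117, Σpq = 1480
nΣpq − ΣpΣq = 7400 − 7446 = -46
nΣp² − (Σp)² = 10510 − 10404 = 106; nΣq² − (Σq)² = 5585 − 5329 = 256
r = -46 / √(106 × 256) = -46 / 164.7301 ≈ -0.279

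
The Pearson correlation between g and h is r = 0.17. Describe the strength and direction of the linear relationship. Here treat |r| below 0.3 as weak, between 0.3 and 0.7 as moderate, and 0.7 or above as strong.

weak positive

r = 0.17 > 0 so the relationship is positive.
|r| = 0.17, which falls in the weak range.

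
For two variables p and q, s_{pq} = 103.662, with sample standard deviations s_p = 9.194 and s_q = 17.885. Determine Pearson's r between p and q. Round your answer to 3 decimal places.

0.630

r = Cov(p,q) / (s_p · s_q) = 103.662 / (9.194 × 17.885)
  = 103.662 / 164.4347 ≈ 0.630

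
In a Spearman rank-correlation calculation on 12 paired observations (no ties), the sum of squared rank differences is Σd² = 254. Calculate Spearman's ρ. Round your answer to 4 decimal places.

0.1119

ρ = 1 − 6Σd² / [n(n²−1)] = 1 − 6×254 / (12×143)
  = 1 − 1524/1716 = 1 − 0.88811 ≈ 0.1119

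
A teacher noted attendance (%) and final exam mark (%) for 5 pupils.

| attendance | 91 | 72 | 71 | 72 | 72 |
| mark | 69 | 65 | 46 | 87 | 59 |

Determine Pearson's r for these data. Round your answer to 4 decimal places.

n = 5, Σx = 378, Σy = 326, Σx² = 28874, Σy² = 22152, Σxy = 24737
nΣxy − ΣxΣy = 123685 − 123228 = 457
nΣx² − (Σx)² = 144370 − 142884 = 1486; nΣy² − (Σy)² = 110760 − 106276 = 4484
r = 457 / √(1486 × 4484) = 457 / 2581.3221 ≈ 0.1770

0.1770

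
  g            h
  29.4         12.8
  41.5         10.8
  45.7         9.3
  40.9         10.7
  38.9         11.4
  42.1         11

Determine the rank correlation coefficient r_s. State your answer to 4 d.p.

-0.7714

Rank g: 1, 4, 6, 3, 2, 5
Rank h: 6, 3, 1, 2, 5, 4
d = rank(g) − rank(h): -5, 1, 5, 1, -3, 1; Σd² = 62
ρ = 1 − 6Σd² / [n(n²−1)] = 1 − 6×62 / (6×35) = 1 − 372/210 ≈ -0.7714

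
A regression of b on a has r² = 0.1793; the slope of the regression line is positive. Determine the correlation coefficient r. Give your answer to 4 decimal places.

0.4234

|r| = √0.1793 = 0.4234
The association is positive, so r = 0.4234.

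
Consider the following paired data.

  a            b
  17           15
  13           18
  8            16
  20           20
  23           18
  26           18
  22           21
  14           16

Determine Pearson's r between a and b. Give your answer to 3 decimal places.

n = 8, Σa = 143, Σb = 142, Σa² = 2807, Σb² = 2550, Σab = 2585
nΣab − ΣaΣb = 20680 − 20306 = 374
nΣa² − (Σa)² = 22456 − 20449 = 2007; nΣb² − (Σb)² = 20400 − 20164 = 236
r = 374 / √(2007 × 236) = 374 / 688.2238 ≈ 0.543

0.543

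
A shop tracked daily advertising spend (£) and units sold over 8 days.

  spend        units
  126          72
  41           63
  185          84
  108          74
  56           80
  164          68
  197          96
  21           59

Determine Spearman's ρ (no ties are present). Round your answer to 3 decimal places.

0.762

Rank spend: 5, 2, 7, 4, 3, 6, 8, 1
Rank units: 4, 2, 7, 5, 6, 3, 8, 1
d = rank(spend) − rank(units): 1, 0, 0, -1, -3, 3, 0, 0; Σd² = 20
ρ = 1 − 6Σd² / [n(n²−1)] = 1 − 6×20 / (8×63) = 1 − 120/504 ≈ 0.762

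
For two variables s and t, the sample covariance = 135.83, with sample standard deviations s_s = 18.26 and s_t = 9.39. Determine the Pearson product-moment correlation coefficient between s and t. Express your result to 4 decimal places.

r = Cov(s,t) / (s_s · s_t) = 135.83 / (18.26 × 9.39)
  = 135.83 / 171.4614 ≈ 0.7922

0.7922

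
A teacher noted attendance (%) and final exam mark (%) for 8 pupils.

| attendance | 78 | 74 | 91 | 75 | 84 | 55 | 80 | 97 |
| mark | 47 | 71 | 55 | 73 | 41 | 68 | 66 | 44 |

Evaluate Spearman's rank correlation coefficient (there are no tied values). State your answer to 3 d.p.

Rank attendance: 4, 2, 7, 3, 6, 1, 5, 8
Rank mark: 3, 7, 4, 8, 1, 6, 5, 2
d = rank(attendance) − rank(mark): 1, -5, 3, -5, 5, -5, 0, 6; Σd² = 146
ρ = 1 − 6Σd² / [n(n²−1)] = 1 − 6×146 / (8×63) = 1 − 876/504 ≈ -0.738

-0.738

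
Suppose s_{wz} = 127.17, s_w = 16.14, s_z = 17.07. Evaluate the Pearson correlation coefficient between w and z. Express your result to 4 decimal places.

0.4616

r = Cov(w,z) / (s_w · s_z) = 127.17 / (16.14 × 17.07)
  = 127.17 / 275.5098 ≈ 0.4616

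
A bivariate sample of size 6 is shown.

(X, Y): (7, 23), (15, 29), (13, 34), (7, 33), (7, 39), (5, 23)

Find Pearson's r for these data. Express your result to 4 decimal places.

n = 6, ΣX = 54, ΣY = 181, ΣX² = 566, ΣY² = 5665, ΣXY = 1657
nΣXY − ΣXΣY = 9942 − 9774 = 168
nΣX² − (ΣX)² = 3396 − 2916 = 480; nΣY² − (ΣY)² = 33990 − 32761 = 1229
r = 168 / √(480 × 1229) = 168 / 768.0625 ≈ 0.2187

0.2187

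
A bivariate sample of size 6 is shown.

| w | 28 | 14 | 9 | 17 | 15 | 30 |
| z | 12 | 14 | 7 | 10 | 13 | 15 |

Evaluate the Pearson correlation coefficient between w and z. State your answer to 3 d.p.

n = 6, Σw = 113, Σz = 71, Σw² = 2475, Σz² = 883, Σwz = 1410
nΣwz − ΣwΣz = 8460 − 8023 = 437
nΣw² − (Σw)² = 14850 − 12769 = 2081; nΣz² − (Σz)² = 5298 − 5041 = 257
r = 437 / √(2081 × 257) = 437 / 731.3118 ≈ 0.598

0.598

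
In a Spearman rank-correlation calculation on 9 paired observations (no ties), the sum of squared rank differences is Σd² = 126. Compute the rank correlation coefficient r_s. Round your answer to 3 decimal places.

-0.050

ρ = 1 − 6Σd² / [n(n²−1)] = 1 − 6×126 / (9×80)
  = 1 − 756/720 = 1 − 1.0500 ≈ -0.050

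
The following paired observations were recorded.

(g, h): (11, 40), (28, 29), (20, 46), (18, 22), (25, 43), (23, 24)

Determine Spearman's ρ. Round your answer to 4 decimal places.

Rank g: 1, 6, 3, 2, 5, 4
Rank h: 4, 3, 6, 1, 5, 2
d = rank(g) − rank(h): -3, 3, -3, 1, 0, 2; Σd² = 32
ρ = 1 − 6Σd² / [n(n²−1)] = 1 − 6×32 / (6×35) = 1 − 192/210 ≈ 0.0857

0.0857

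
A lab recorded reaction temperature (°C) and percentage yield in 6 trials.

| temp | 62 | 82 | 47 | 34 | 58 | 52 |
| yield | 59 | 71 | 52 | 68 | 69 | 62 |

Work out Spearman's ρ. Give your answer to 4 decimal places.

Rank temp: 5, 6, 2, 1, 4, 3
Rank yield: 2, 6, 1, 4, 5, 3
d = rank(temp) − rank(yield): 3, 0, 1, -3, -1, 0; Σd² = 20
ρ = 1 − 6Σd² / [n(n²−1)] = 1 − 6×20 / (6×35) = 1 − 120/210 ≈ 0.4286

0.4286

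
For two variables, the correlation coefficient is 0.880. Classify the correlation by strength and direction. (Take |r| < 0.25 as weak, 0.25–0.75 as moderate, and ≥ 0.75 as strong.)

r = 0.880 > 0 so the relationship is positive.
|r| = 0.880, which falls in the strong range.

strong positive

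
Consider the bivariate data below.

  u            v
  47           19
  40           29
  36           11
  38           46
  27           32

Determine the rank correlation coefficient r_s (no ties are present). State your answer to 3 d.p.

-0.200

Rank u: 5, 4, 2, 3, 1
Rank v: 2, 3, 1, 5, 4
d = rank(u) − rank(v): 3, 1, 1, -2, -3; Σd² = 24
ρ = 1 − 6Σd² / [n(n²−1)] = 1 − 6×24 / (5×24) = 1 − 144/120 ≈ -0.200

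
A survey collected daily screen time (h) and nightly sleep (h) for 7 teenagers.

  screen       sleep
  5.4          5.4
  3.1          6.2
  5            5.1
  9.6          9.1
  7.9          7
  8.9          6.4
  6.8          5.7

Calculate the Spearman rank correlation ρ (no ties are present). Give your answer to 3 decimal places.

0.750

Rank screen: 3, 1, 2, 7, 5, 6, 4
Rank sleep: 2, 4, 1, 7, 6, 5, 3
d = rank(screen) − rank(sleep): 1, -3, 1, 0, -1, 1, 1; Σd² = 14
ρ = 1 − 6Σd² / [n(n²−1)] = 1 − 6×14 / (7×48) = 1 − 84/336 ≈ 0.750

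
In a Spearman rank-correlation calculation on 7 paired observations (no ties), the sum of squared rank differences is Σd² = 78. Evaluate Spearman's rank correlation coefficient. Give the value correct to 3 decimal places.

ρ = 1 − 6Σd² / [n(n²−1)] = 1 − 6×78 / (7×48)
  = 1 − 468/336 = 1 − 1.3929 ≈ -0.393

-0.393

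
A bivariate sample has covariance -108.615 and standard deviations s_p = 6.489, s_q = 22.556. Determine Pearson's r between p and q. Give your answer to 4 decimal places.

r = Cov(p,q) / (s_p · s_q) = -108.615 / (6.489 × 22.556)
  = -108.615 / 146.3659 ≈ -0.7421

-0.7421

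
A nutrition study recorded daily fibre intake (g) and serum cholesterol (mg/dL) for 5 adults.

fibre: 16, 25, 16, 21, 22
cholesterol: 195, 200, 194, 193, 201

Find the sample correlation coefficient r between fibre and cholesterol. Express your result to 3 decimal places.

0.679

n = 5, Σx = 100, Σy = 983, Σx² = 2062, Σy² = 193311, Σxy = 19699
nΣxy − ΣxΣy = 98495 − 98300 = 195
nΣx² − (Σx)² = 10310 − 10000 = 310; nΣy² − (Σy)² = 966555 − 966289 = 266
r = 195 / √(310 × 266) = 195 / 287.1585 ≈ 0.679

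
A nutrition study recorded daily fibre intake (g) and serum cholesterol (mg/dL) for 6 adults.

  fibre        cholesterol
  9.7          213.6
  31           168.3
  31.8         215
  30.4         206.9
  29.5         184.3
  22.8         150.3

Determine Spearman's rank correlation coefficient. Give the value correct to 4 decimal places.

Rank fibre: 1, 5, 6, 4, 3, 2
Rank cholesterol: 5, 2, 6, 4, 3, 1
d = rank(fibre) − rank(cholesterol): -4, 3, 0, 0, 0, 1; Σd² = 26
ρ = 1 − 6Σd² / [n(n²−1)] = 1 − 6×26 / (6×35) = 1 − 156/210 ≈ 0.2571

0.2571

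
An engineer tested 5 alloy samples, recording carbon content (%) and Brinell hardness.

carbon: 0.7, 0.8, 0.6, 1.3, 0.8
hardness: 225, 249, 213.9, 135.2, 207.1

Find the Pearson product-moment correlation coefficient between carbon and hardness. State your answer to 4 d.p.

-0.8431

n = 5, Σx = 4.2, Σy = 1030.2, Σx² = 3.82, Σy² = 219548.66, Σxy = 826.48
nΣxy − ΣxΣy = 4132.4 − 4326.84 = -194.44
nΣx² − (Σx)² = 19.1 − 17.64 = 1.46; nΣy² − (Σy)² = 1097743.3 − 1061312.04 = 36431.26
r = -194.44 / √(1.46 × 36431.26) = -194.44 / 230.6288 ≈ -0.8431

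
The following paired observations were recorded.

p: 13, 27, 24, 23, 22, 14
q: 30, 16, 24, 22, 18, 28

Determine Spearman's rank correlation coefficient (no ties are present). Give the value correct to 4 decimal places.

Rank p: 1, 6, 5, 4, 3, 2
Rank q: 6, 1, 4, 3, 2, 5
d = rank(p) − rank(q): -5, 5, 1, 1, 1, -3; Σd² = 62
ρ = 1 − 6Σd² / [n(n²−1)] = 1 − 6×62 / (6×35) = 1 − 372/210 ≈ -0.7714

-0.7714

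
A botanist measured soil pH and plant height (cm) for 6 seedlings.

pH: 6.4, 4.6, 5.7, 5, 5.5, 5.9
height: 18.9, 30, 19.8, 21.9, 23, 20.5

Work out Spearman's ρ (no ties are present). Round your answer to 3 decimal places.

Rank pH: 6, 1, 4, 2, 3, 5
Rank height: 1, 6, 2, 4, 5, 3
d = rank(pH) − rank(height): 5, -5, 2, -2, -2, 2; Σd² = 66
ρ = 1 − 6Σd² / [n(n²−1)] = 1 − 6×66 / (6×35) = 1 − 396/210 ≈ -0.886

-0.886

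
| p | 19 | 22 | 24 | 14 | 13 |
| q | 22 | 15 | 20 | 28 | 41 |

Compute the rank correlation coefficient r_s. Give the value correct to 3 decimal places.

-0.900

Rank p: 3, 4, 5, 2, 1
Rank q: 3, 1, 2, 4, 5
d = rank(p) − rank(q): 0, 3, 3, -2, -4; Σd² = 38
ρ = 1 − 6Σd² / [n(n²−1)] = 1 − 6×38 / (5×24) = 1 − 228/120 ≈ -0.900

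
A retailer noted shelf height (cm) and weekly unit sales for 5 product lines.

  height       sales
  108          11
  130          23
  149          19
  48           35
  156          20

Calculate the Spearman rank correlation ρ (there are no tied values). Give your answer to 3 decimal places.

Rank height: 2, 3, 4, 1, 5
Rank sales: 1, 4, 2, 5, 3
d = rank(height) − rank(sales): 1, -1, 2, -4, 2; Σd² = 26
ρ = 1 − 6Σd² / [n(n²−1)] = 1 − 6×26 / (5×24) = 1 − 156/120 ≈ -0.300

-0.300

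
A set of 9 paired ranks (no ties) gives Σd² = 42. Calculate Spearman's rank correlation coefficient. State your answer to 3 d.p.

ρ = 1 − 6Σd² / [n(n²−1)] = 1 − 6×42 / (9×80)
  = 1 − 252/720 = 1 − 0.3500 ≈ 0.650

0.650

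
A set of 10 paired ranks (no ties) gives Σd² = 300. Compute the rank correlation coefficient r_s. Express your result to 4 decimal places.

ρ = 1 − 6Σd² / [n(n²−1)] = 1 − 6×300 / (10×99)
  = 1 − 1800/990 = 1 − 1.81818 ≈ -0.8182

-0.8182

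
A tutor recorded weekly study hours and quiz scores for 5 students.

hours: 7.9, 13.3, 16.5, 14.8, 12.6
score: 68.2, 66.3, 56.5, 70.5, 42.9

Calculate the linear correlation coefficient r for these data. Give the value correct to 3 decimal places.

-0.180

n = 5, Σx = 65.1, Σy = 304.4, Σx² = 889.35, Σy² = 19049.84, Σxy = 3936.76
nΣxy − ΣxΣy = 19683.8 − 19816.44 = -132.64
nΣx² − (Σx)² = 4446.75 − 4238.01 = 208.74; nΣy² − (Σy)² = 95249.2 − 92659.36 = 2589.84
r = -132.64 / √(208.74 × 2589.84) = -132.64 / 735.2572 ≈ -0.180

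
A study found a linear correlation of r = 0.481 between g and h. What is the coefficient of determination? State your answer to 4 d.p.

r² = (0.481)² = 0.2314

0.2314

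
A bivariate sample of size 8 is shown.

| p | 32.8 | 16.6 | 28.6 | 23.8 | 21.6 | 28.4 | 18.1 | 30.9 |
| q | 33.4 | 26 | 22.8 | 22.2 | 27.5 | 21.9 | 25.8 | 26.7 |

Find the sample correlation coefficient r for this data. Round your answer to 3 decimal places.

n = 8, Σp = 200.8, Σq = 206.3, Σp² = 5291.34, Σq² = 5418.63, Σpq = 5215.53
nΣpq − ΣpΣq = 41724.24 − 41425.04 = 299.2
nΣp² − (Σp)² = 42330.72 − 40320.64 = 2010.08; nΣq² − (Σq)² = 43349.04 − 42559.69 = 789.35
r = 299.2 / √(2010.08 × 789.35) = 299.2 / 1259.6256 ≈ 0.238

0.238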